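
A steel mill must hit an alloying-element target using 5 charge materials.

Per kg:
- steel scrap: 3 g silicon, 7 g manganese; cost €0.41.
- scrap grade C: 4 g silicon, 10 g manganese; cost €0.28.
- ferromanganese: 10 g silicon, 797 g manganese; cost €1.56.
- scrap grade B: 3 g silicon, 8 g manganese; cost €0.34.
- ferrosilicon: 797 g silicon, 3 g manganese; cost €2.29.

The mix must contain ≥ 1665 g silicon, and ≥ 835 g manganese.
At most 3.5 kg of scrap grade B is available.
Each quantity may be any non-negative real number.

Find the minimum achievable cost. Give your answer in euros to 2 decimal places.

€6.38

This is a linear program. Let x1 = kg of steel scrap, x2 = kg of scrap grade C, x3 = kg of ferromanganese, x4 = kg of scrap grade B, x5 = kg of ferrosilicon.
Minimize 0.41x1 + 0.28x2 + 1.56x3 + 0.34x4 + 2.29x5 s.t.:
  3x1 + 4x2 + 10x3 + 3x4 + 797x5 ≥ 1665   (silicon)
  7x1 + 10x2 + 797x3 + 8x4 + 3x5 ≥ 835   (manganese)
  x4 ≤ 3.5
  x1, x2, x3, x4, x5 ≥ 0.
The optimal basis is {ferromanganese, ferrosilicon}; steel scrap, scrap grade C, scrap grade B drop out. The silicon and manganese requirements are met with equality.
That vertex is x3 = 1.04, x5 = 2.076.
Cost = 1.56·1.04 + 2.29·2.076 = 6.3764.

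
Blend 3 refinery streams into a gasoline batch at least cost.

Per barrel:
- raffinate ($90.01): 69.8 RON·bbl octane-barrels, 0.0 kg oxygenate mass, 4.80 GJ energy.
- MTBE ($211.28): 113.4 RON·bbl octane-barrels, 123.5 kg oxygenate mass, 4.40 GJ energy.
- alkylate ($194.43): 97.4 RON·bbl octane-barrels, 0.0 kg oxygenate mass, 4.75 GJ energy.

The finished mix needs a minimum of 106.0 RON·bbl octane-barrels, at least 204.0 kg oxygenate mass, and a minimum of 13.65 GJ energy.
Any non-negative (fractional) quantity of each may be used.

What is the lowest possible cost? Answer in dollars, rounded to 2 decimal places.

Set it up as a linear program. Let x1 = barrels of raffinate, x2 = barrels of MTBE, x3 = barrels of alkylate.
min 90.01x1 + 211.28x2 + 194.43x3 s.t.:
  69.8x1 + 113.4x2 + 97.4x3 ≥ 106   (octane-barrels)
  123.5x2 ≥ 204   (oxygenate mass)
  4.8x1 + 4.4x2 + 4.75x3 ≥ 13.65   (energy)
  x1, x2, x3 ≥ 0.
At the optimum only raffinate, MTBE are positive (alkylate = 0). There the oxygenate mass and energy constraints are tight.
Solving gives x1 = 1.3296, x2 = 1.6518.
Hence cost = 90.01·1.3296 + 211.28·1.6518 = $468.6696.

$468.67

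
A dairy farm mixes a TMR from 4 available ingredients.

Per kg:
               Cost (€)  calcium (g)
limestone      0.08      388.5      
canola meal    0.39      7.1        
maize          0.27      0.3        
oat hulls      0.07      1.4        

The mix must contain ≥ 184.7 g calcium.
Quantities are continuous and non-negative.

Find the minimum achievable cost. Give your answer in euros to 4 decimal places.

Treat it as an LP. Let x1 = kg of limestone, x2 = kg of canola meal, x3 = kg of maize, x4 = kg of oat hulls.
Minimize 0.08x1 + 0.39x2 + 0.27x3 + 0.07x4 s.t.:
  388.5x1 + 7.1x2 + 0.3x3 + 1.4x4 ≥ 184.7   (calcium)
  x1, x2, x3, x4 ≥ 0.
At the optimum only limestone is positive (canola meal, maize, oat hulls = 0). There the calcium constraint is tight.
Optimal quantities: limestone = 0.4754 kg.
Hence cost = 0.08·0.4754 = €0.038032.

€0.0380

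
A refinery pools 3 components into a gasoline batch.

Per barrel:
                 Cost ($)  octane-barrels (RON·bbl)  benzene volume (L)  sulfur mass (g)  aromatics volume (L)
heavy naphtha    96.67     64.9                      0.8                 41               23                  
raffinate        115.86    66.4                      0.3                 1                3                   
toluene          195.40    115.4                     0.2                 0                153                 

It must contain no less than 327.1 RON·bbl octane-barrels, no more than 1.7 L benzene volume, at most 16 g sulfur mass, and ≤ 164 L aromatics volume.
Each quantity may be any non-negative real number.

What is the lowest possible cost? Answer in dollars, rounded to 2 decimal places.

$559.71

Set it up as a linear program. Let x1 = barrels of heavy naphtha, x2 = barrels of raffinate, x3 = barrels of toluene.
Minimise 96.67x1 + 115.86x2 + 195.4x3 s.t.:
  64.9x1 + 66.4x2 + 115.4x3 ≥ 327.1   (octane-barrels)
  0.8x1 + 0.3x2 + 0.2x3 ≤ 1.7   (benzene volume)
  41x1 + 1x2 ≤ 16   (sulfur mass)
  23x1 + 3x2 + 153x3 ≤ 164   (aromatics volume)
  x1, x2, x3 ≥ 0.
All 3 inputs are positive at the optimum. There the octane-barrels, sulfur mass, aromatics volume constraints are tight.
So heavy naphtha = 0.31866 barrels, raffinate = 2.9351 barrels, toluene = 0.96644 barrels.
Hence cost = 96.67·0.31866 + 115.86·2.9351 + 195.4·0.96644 = $559.7079.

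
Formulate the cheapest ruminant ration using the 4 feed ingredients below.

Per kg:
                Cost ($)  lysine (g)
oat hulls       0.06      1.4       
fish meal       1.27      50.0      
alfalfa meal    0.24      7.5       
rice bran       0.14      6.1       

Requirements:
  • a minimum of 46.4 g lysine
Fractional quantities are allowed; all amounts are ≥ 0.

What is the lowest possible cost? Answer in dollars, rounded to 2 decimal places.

Treat it as an LP. Let x1 = kg of oat hulls, x2 = kg of fish meal, x3 = kg of alfalfa meal, x4 = kg of rice bran.
min 0.06x1 + 1.27x2 + 0.24x3 + 0.14x4 subject to:
  1.4x1 + 50x2 + 7.5x3 + 6.1x4 ≥ 46.4   (lysine)
  x1, x2, x3, x4 ≥ 0.
The cheapest feasible vertex uses only rice bran; oat hulls, fish meal, alfalfa meal are not used. There the lysine constraint is tight.
Solving gives x4 = 7.607.
Total cost: 0.14·7.607 = 1.06498.

$1.06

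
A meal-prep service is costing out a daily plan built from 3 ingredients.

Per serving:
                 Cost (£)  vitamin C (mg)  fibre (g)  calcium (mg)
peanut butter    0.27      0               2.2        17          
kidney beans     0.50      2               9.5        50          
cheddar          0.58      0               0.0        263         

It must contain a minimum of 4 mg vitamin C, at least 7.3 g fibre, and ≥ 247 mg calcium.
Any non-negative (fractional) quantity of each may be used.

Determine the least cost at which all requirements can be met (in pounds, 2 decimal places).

£1.32

Let x1 = servings of peanut butter, x2 = servings of kidney beans, x3 = servings of cheddar.
Minimise 0.27x1 + 0.5x2 + 0.58x3 with:
  2x2 ≥ 4   (vitamin C)
  2.2x1 + 9.5x2 ≥ 7.3   (fibre)
  17x1 + 50x2 + 263x3 ≥ 247   (calcium)
  x1, x2, x3 ≥ 0.
The optimal basis is {kidney beans, cheddar}; peanut butter drops out. There the vitamin C and calcium constraints are tight.
Solving gives x2 = 2, x3 = 0.5589.
Objective = 0.5·2 + 0.58·0.5589 = 1.3242.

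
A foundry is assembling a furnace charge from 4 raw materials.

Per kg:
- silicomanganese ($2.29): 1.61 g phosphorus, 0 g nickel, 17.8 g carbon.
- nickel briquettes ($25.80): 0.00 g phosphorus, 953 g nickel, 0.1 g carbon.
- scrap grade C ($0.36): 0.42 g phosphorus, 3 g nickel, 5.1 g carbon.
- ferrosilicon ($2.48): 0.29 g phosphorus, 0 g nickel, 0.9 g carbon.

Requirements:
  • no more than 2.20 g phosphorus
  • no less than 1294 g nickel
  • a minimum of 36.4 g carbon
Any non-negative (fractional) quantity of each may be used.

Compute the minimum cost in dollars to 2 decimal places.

$2500.80

Let x1 = kg of silicomanganese, x2 = kg of nickel briquettes, x3 = kg of scrap grade C, x4 = kg of ferrosilicon.
min 2.29x1 + 25.8x2 + 0.36x3 + 2.48x4 subject to:
  1.61x1 + 0.42x3 + 0.29x4 ≤ 2.2   (phosphorus)
  953x2 + 3x3 ≥ 1294   (nickel)
  17.8x1 + 0.1x2 + 5.1x3 + 0.9x4 ≥ 36.4   (carbon)
  x1, x2, x3, x4 ≥ 0.
At the optimum only nickel briquettes, scrap grade C are positive (silicomanganese, ferrosilicon = 0). The phosphorus and carbon requirements are met with equality.
That vertex is x2 = 96.857, x3 = 5.2381.
Cost = 25.8·96.857 + 0.36·5.2381 = 2500.7963.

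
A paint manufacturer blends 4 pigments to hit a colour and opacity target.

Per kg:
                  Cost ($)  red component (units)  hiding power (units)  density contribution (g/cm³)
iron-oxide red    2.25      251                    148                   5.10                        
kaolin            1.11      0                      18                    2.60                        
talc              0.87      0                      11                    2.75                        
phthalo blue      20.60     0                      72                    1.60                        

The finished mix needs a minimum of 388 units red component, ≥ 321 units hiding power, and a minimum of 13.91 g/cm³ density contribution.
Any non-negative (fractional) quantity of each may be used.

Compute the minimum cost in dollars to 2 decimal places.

$5.72

Set it up as a linear program. Let x1 = kg of iron-oxide red, x2 = kg of kaolin, x3 = kg of talc, x4 = kg of phthalo blue.
Minimize 2.25x1 + 1.11x2 + 0.87x3 + 20.6x4 with:
  251x1 ≥ 388   (red component)
  148x1 + 18x2 + 11x3 + 72x4 ≥ 321   (hiding power)
  5.1x1 + 2.6x2 + 2.75x3 + 1.6x4 ≥ 13.91   (density contribution)
  x1, x2, x3, x4 ≥ 0.
At the optimum only iron-oxide red, talc are positive (kaolin, phthalo blue = 0). There the hiding power and density contribution constraints are tight.
That vertex is x1 = 2.08, x3 = 1.201.
Total cost: 2.25·2.08 + 0.87·1.201 = 5.7249.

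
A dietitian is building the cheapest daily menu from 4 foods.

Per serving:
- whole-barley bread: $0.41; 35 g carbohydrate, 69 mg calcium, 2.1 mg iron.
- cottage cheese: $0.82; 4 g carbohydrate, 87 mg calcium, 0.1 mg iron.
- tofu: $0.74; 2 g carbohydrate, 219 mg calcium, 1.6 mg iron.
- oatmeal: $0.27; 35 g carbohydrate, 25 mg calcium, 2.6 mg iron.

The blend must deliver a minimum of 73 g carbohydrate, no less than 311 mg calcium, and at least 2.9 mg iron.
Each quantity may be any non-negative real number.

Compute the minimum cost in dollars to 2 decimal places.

$1.41

Let x1 = servings of whole-barley bread, x2 = servings of cottage cheese, x3 = servings of tofu, x4 = servings of oatmeal.
min 0.41x1 + 0.82x2 + 0.74x3 + 0.27x4 with:
  35x1 + 4x2 + 2x3 + 35x4 ≥ 73   (carbohydrate)
  69x1 + 87x2 + 219x3 + 25x4 ≥ 311   (calcium)
  2.1x1 + 0.1x2 + 1.6x3 + 2.6x4 ≥ 2.9   (iron)
  x1, x2, x3, x4 ≥ 0.
The cheapest feasible vertex uses only whole-barley bread, tofu; cottage cheese, oatmeal are not used. There the carbohydrate and calcium constraints are tight.
Solving gives x1 = 2.041, x3 = 0.7769.
Total cost: 0.41·2.041 + 0.74·0.7769 = 1.4117.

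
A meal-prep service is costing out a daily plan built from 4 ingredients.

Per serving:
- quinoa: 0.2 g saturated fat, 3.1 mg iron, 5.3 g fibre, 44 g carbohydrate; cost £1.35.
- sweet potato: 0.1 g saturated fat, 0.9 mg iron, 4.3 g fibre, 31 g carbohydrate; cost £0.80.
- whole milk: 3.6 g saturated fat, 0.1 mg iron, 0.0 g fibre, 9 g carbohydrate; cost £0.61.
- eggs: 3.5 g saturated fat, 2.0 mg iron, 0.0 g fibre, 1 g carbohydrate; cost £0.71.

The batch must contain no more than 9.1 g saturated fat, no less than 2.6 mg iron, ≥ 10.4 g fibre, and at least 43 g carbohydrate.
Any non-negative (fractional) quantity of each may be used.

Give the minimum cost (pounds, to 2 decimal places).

£2.01

Let x1 = servings of quinoa, x2 = servings of sweet potato, x3 = servings of whole milk, x4 = servings of eggs.
Minimize 1.35x1 + 0.8x2 + 0.61x3 + 0.71x4 with:
  0.2x1 + 0.1x2 + 3.6x3 + 3.5x4 ≤ 9.1   (saturated fat)
  3.1x1 + 0.9x2 + 0.1x3 + 2x4 ≥ 2.6   (iron)
  5.3x1 + 4.3x2 ≥ 10.4   (fibre)
  44x1 + 31x2 + 9x3 + 1x4 ≥ 43   (carbohydrate)
  x1, x2, x3, x4 ≥ 0.
The cheapest feasible vertex uses only quinoa, sweet potato; whole milk, eggs are not used. Binding constraints: iron and fibre.
Solving gives x1 = 0.2126, x2 = 2.157.
Hence cost = 1.35·0.2126 + 0.8·2.157 = £2.0126.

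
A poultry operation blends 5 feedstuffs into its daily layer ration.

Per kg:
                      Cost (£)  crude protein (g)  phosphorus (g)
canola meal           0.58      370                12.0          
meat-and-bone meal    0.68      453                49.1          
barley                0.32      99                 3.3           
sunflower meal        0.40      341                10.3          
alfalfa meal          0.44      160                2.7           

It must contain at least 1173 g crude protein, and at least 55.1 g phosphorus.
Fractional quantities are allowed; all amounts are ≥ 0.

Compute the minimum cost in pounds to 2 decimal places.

£1.46

This is a linear program. Let x1 = kg of canola meal, x2 = kg of meat-and-bone meal, x3 = kg of barley, x4 = kg of sunflower meal, x5 = kg of alfalfa meal.
Minimize 0.58x1 + 0.68x2 + 0.32x3 + 0.4x4 + 0.44x5 s.t.:
  370x1 + 453x2 + 99x3 + 341x4 + 160x5 ≥ 1173   (crude protein)
  12x1 + 49.1x2 + 3.3x3 + 10.3x4 + 2.7x5 ≥ 55.1   (phosphorus)
  x1, x2, x3, x4, x5 ≥ 0.
The minimum-cost mix takes nothing from canola meal, barley, alfalfa meal — only meat-and-bone meal, sunflower meal. Binding constraints: crude protein and phosphorus.
So meat-and-bone meal = 0.5554 kg, sunflower meal = 2.702 kg.
Total cost: 0.68·0.5554 + 0.4·2.702 = 1.4585.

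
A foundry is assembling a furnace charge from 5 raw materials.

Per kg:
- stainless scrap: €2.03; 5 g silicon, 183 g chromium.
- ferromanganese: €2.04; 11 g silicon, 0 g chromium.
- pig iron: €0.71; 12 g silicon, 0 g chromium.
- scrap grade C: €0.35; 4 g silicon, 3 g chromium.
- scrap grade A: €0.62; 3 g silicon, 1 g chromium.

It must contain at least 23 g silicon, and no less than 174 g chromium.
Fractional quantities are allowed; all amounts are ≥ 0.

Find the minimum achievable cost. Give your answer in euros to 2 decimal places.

€3.01

Set it up as a linear program. Let x1 = kg of stainless scrap, x2 = kg of ferromanganese, x3 = kg of pig iron, x4 = kg of scrap grade C, x5 = kg of scrap grade A.
Minimize 2.03x1 + 2.04x2 + 0.71x3 + 0.35x4 + 0.62x5 with:
  5x1 + 11x2 + 12x3 + 4x4 + 3x5 ≥ 23   (silicon)
  183x1 + 3x4 + 1x5 ≥ 174   (chromium)
  x1, x2, x3, x4, x5 ≥ 0.
At the optimum only stainless scrap, pig iron are positive (ferromanganese, scrap grade C, scrap grade A = 0). Binding constraints: silicon and chromium.
That vertex is x1 = 0.9508, x3 = 1.52.
Cost = 2.03·0.9508 + 0.71·1.52 = 3.0093.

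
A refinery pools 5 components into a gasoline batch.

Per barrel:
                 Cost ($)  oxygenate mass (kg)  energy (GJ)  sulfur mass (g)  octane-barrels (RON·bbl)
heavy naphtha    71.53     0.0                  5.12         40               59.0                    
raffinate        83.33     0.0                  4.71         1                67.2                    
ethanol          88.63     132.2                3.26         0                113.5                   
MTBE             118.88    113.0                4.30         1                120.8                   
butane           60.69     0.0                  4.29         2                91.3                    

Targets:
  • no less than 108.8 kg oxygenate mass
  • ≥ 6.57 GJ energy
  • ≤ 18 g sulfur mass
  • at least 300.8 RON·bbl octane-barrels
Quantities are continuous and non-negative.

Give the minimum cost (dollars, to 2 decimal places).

Let x1 = barrels of heavy naphtha, x2 = barrels of raffinate, x3 = barrels of ethanol, x4 = barrels of MTBE, x5 = barrels of butane.
Minimize 71.53x1 + 83.33x2 + 88.63x3 + 118.88x4 + 60.69x5 s.t.:
  132.2x3 + 113x4 ≥ 108.8   (oxygenate mass)
  5.12x1 + 4.71x2 + 3.26x3 + 4.3x4 + 4.29x5 ≥ 6.57   (energy)
  40x1 + 1x2 + 1x4 + 2x5 ≤ 18   (sulfur mass)
  59x1 + 67.2x2 + 113.5x3 + 120.8x4 + 91.3x5 ≥ 300.8   (octane-barrels)
  x1, x2, x3, x4, x5 ≥ 0.
At the optimum only ethanol, butane are positive (heavy naphtha, raffinate, MTBE = 0). Binding constraints: oxygenate mass and octane-barrels.
Optimal quantities: ethanol = 0.823 barrels, butane = 2.2715 barrels.
Total cost: 88.63·0.823 + 60.69·2.2715 = 210.7998.

$210.80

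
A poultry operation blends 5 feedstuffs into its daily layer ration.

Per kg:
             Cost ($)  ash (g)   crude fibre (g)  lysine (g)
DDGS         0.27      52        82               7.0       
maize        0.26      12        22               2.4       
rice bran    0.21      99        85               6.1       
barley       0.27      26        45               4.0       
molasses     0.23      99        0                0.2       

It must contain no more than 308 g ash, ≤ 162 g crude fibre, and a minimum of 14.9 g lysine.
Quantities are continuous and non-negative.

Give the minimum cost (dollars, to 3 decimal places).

This is a linear program. Let x1 = kg of DDGS, x2 = kg of maize, x3 = kg of rice bran, x4 = kg of barley, x5 = kg of molasses.
Minimize 0.27x1 + 0.26x2 + 0.21x3 + 0.27x4 + 0.23x5 with:
  52x1 + 12x2 + 99x3 + 26x4 + 99x5 ≤ 308   (ash)
  82x1 + 22x2 + 85x3 + 45x4 ≤ 162   (crude fibre)
  7x1 + 2.4x2 + 6.1x3 + 4x4 + 0.2x5 ≥ 14.9   (lysine)
  x1, x2, x3, x4, x5 ≥ 0.
At the optimum only DDGS, maize are positive (rice bran, barley, molasses = 0). Binding constraints: crude fibre and lysine.
Optimal quantities: DDGS = 1.425 kg, maize = 2.051 kg.
Cost = 0.27·1.425 + 0.26·2.051 = 0.91801.

$0.918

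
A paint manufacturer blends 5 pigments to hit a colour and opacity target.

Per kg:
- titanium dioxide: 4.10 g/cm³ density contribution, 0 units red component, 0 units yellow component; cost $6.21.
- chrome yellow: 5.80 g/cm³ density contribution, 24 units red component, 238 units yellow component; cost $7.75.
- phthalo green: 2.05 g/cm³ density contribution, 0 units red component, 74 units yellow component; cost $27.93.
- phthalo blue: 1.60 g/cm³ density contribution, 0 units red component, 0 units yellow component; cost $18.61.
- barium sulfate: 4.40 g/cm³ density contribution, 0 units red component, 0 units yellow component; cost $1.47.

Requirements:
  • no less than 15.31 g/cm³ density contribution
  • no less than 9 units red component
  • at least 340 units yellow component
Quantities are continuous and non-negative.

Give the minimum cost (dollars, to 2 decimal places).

Set it up as a linear program. Let x1 = kg of titanium dioxide, x2 = kg of chrome yellow, x3 = kg of phthalo green, x4 = kg of phthalo blue, x5 = kg of barium sulfate.
Minimise 6.21x1 + 7.75x2 + 27.93x3 + 18.61x4 + 1.47x5 with:
  4.1x1 + 5.8x2 + 2.05x3 + 1.6x4 + 4.4x5 ≥ 15.31   (density contribution)
  24x2 ≥ 9   (red component)
  238x2 + 74x3 ≥ 340   (yellow component)
  x1, x2, x3, x4, x5 ≥ 0.
At the optimum only chrome yellow, barium sulfate are positive (titanium dioxide, phthalo green, phthalo blue = 0). Binding constraints: density contribution and yellow component.
Optimal quantities: chrome yellow = 1.429 kg, barium sulfate = 1.596 kg.
Objective = 7.75·1.429 + 1.47·1.596 = 13.4209.

$13.42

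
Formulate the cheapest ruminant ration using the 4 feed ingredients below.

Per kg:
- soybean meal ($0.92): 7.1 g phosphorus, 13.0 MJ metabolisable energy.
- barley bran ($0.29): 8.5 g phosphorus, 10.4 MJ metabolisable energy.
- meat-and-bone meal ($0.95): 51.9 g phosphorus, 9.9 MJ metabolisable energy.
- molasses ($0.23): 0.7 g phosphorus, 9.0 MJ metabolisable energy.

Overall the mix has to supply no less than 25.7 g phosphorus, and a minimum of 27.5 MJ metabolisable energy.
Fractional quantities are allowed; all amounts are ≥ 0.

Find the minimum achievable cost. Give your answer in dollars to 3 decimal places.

$0.816

This is a linear program. Let x1 = kg of soybean meal, x2 = kg of barley bran, x3 = kg of meat-and-bone meal, x4 = kg of molasses.
min 0.92x1 + 0.29x2 + 0.95x3 + 0.23x4 with:
  7.1x1 + 8.5x2 + 51.9x3 + 0.7x4 ≥ 25.7   (phosphorus)
  13x1 + 10.4x2 + 9.9x3 + 9x4 ≥ 27.5   (metabolisable energy)
  x1, x2, x3, x4 ≥ 0.
The minimum-cost mix takes nothing from soybean meal, molasses — only barley bran, meat-and-bone meal. There the phosphorus and metabolisable energy constraints are tight.
Optimal quantities: barley bran = 2.574 kg, meat-and-bone meal = 0.07359 kg.
Objective = 0.29·2.574 + 0.95·0.07359 = 0.81637.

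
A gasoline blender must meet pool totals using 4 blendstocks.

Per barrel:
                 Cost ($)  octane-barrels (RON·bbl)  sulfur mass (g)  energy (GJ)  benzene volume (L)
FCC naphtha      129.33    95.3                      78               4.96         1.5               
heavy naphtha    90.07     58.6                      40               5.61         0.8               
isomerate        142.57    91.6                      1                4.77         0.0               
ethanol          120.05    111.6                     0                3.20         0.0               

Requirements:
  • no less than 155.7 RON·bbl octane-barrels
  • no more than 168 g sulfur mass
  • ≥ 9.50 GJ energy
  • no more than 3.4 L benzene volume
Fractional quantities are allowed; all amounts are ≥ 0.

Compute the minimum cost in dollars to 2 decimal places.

Let x1 = barrels of FCC naphtha, x2 = barrels of heavy naphtha, x3 = barrels of isomerate, x4 = barrels of ethanol.
Minimise 129.33x1 + 90.07x2 + 142.57x3 + 120.05x4 subject to:
  95.3x1 + 58.6x2 + 91.6x3 + 111.6x4 ≥ 155.7   (octane-barrels)
  78x1 + 40x2 + 1x3 ≤ 168   (sulfur mass)
  4.96x1 + 5.61x2 + 4.77x3 + 3.2x4 ≥ 9.5   (energy)
  1.5x1 + 0.8x2 ≤ 3.4   (benzene volume)
  x1, x2, x3, x4 ≥ 0.
At the optimum only heavy naphtha, ethanol are positive (FCC naphtha, isomerate = 0). There the octane-barrels and energy constraints are tight.
So heavy naphtha = 1.2814 barrels, ethanol = 0.72232 barrels.
Objective = 90.07·1.2814 + 120.05·0.72232 = 202.1302.

$202.13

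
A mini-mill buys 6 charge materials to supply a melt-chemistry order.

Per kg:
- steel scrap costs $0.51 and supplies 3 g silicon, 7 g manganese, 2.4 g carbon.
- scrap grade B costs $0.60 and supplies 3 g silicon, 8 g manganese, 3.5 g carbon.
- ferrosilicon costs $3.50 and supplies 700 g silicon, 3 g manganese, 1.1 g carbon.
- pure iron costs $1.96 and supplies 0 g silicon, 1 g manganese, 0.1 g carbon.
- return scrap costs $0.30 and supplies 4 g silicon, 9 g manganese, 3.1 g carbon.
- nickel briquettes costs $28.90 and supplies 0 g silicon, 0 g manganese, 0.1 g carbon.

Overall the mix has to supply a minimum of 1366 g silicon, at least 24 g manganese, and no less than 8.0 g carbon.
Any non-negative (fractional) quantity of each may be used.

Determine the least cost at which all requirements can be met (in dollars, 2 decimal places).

$7.40

Set it up as a linear program. Let x1 = kg of steel scrap, x2 = kg of scrap grade B, x3 = kg of ferrosilicon, x4 = kg of pure iron, x5 = kg of return scrap, x6 = kg of nickel briquettes.
min 0.51x1 + 0.6x2 + 3.5x3 + 1.96x4 + 0.3x5 + 28.9x6 s.t.:
  3x1 + 3x2 + 700x3 + 4x5 ≥ 1366   (silicon)
  7x1 + 8x2 + 3x3 + 1x4 + 9x5 ≥ 24   (manganese)
  2.4x1 + 3.5x2 + 1.1x3 + 0.1x4 + 3.1x5 + 0.1x6 ≥ 8   (carbon)
  x1, x2, x3, x4, x5, x6 ≥ 0.
At the optimum only ferrosilicon, return scrap are positive (steel scrap, scrap grade B, pure iron, nickel briquettes = 0). The silicon and manganese requirements are met with equality.
Solving gives x3 = 1.94, x5 = 2.02.
Hence cost = 3.5·1.94 + 0.3·2.02 = $7.3960.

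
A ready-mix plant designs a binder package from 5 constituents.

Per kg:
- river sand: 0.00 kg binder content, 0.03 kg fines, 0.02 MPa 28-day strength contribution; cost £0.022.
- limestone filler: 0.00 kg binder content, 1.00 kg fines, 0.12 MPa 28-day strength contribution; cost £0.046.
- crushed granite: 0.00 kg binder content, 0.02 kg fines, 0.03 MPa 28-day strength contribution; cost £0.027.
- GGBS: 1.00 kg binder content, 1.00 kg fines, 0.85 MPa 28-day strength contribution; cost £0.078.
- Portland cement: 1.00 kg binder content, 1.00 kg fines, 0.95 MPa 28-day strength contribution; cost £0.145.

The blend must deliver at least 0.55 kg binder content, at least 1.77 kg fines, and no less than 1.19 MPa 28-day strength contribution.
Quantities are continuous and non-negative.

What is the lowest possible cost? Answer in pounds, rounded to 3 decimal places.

This is a linear program. Let x1 = kg of river sand, x2 = kg of limestone filler, x3 = kg of crushed granite, x4 = kg of GGBS, x5 = kg of Portland cement.
min 0.022x1 + 0.046x2 + 0.027x3 + 0.078x4 + 0.145x5 subject to:
  1x4 + 1x5 ≥ 0.55   (binder content)
  0.03x1 + 1x2 + 0.02x3 + 1x4 + 1x5 ≥ 1.77   (fines)
  0.02x1 + 0.12x2 + 0.03x3 + 0.85x4 + 0.95x5 ≥ 1.19   (28-day strength contribution)
  x1, x2, x3, x4, x5 ≥ 0.
The optimal basis is {limestone filler, GGBS}; river sand, crushed granite, Portland cement drop out. There the fines and 28-day strength contribution constraints are tight.
So limestone filler = 0.4308 kg, GGBS = 1.339 kg.
Total cost: 0.046·0.4308 + 0.078·1.339 = 0.12426.

£0.124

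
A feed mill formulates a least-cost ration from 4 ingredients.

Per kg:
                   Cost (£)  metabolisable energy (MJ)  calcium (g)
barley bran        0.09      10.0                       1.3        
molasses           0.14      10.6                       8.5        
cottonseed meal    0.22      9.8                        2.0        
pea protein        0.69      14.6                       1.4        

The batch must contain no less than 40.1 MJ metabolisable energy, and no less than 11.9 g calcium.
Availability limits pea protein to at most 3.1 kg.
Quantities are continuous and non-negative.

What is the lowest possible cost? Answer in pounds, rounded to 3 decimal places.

£0.403

Let x1 = kg of barley bran, x2 = kg of molasses, x3 = kg of cottonseed meal, x4 = kg of pea protein.
min 0.09x1 + 0.14x2 + 0.22x3 + 0.69x4 with:
  10x1 + 10.6x2 + 9.8x3 + 14.6x4 ≥ 40.1   (metabolisable energy)
  1.3x1 + 8.5x2 + 2x3 + 1.4x4 ≥ 11.9   (calcium)
  x4 ≤ 3.1
  x1, x2, x3, x4 ≥ 0.
The optimal basis is {barley bran, molasses}; cottonseed meal, pea protein drop out. The metabolisable energy and calcium requirements are met with equality.
So barley bran = 3.015 kg, molasses = 0.9389 kg.
Cost = 0.09·3.015 + 0.14·0.9389 = 0.40280.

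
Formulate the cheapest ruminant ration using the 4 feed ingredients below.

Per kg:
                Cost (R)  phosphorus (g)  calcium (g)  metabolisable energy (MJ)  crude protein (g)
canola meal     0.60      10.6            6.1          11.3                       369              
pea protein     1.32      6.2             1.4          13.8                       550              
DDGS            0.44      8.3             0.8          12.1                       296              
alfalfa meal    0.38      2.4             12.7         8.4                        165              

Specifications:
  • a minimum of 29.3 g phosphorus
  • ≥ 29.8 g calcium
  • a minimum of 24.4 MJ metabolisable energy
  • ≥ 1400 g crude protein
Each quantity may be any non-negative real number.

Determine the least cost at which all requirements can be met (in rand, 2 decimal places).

R2.35

Let x1 = kg of canola meal, x2 = kg of pea protein, x3 = kg of DDGS, x4 = kg of alfalfa meal.
Minimise 0.6x1 + 1.32x2 + 0.44x3 + 0.38x4 s.t.:
  10.6x1 + 6.2x2 + 8.3x3 + 2.4x4 ≥ 29.3   (phosphorus)
  6.1x1 + 1.4x2 + 0.8x3 + 12.7x4 ≥ 29.8   (calcium)
  11.3x1 + 13.8x2 + 12.1x3 + 8.4x4 ≥ 24.4   (metabolisable energy)
  369x1 + 550x2 + 296x3 + 165x4 ≥ 1400   (crude protein)
  x1, x2, x3, x4 ≥ 0.
The optimal basis is {canola meal, alfalfa meal}; pea protein, DDGS drop out. Binding constraints: calcium and crude protein.
Optimal quantities: canola meal = 3.496 kg, alfalfa meal = 0.6675 kg.
Total cost: 0.6·3.496 + 0.38·0.6675 = 2.3513.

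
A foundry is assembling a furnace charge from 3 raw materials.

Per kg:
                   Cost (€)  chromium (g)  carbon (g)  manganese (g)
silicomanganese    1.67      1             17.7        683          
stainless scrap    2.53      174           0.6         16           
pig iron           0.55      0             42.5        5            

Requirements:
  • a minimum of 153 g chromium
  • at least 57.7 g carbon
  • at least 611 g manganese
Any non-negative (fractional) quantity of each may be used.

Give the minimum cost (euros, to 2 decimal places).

€4.20

Set it up as a linear program. Let x1 = kg of silicomanganese, x2 = kg of stainless scrap, x3 = kg of pig iron.
min 1.67x1 + 2.53x2 + 0.55x3 subject to:
  1x1 + 174x2 ≥ 153   (chromium)
  17.7x1 + 0.6x2 + 42.5x3 ≥ 57.7   (carbon)
  683x1 + 16x2 + 5x3 ≥ 611   (manganese)
  x1, x2, x3 ≥ 0.
All 3 inputs are positive at the optimum. There the chromium, carbon, manganese constraints are tight.
That vertex is x1 = 0.8669, x2 = 0.8743, x3 = 0.9843.
Objective = 1.67·0.8669 + 2.53·0.8743 + 0.55·0.9843 = 4.2011.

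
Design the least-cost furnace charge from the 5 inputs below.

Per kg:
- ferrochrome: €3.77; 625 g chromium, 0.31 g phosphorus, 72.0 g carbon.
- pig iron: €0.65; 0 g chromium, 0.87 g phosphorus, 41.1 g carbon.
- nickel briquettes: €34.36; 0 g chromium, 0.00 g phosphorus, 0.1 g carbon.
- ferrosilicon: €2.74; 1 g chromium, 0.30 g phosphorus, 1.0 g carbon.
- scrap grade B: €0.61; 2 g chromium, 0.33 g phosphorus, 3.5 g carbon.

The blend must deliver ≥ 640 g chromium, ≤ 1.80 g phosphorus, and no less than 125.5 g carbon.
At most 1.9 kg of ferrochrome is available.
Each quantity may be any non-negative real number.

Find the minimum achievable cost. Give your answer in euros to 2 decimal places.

€4.68

Let x1 = kg of ferrochrome, x2 = kg of pig iron, x3 = kg of nickel briquettes, x4 = kg of ferrosilicon, x5 = kg of scrap grade B.
Minimize 3.77x1 + 0.65x2 + 34.36x3 + 2.74x4 + 0.61x5 subject to:
  625x1 + 1x4 + 2x5 ≥ 640   (chromium)
  0.31x1 + 0.87x2 + 0.3x4 + 0.33x5 ≤ 1.8   (phosphorus)
  72x1 + 41.1x2 + 0.1x3 + 1x4 + 3.5x5 ≥ 125.5   (carbon)
  x1 ≤ 1.9
  x1, x2, x3, x4, x5 ≥ 0.
At the optimum only ferrochrome, pig iron are positive (nickel briquettes, ferrosilicon, scrap grade B = 0). Binding constraints: chromium and carbon.
Solving gives x1 = 1.024, x2 = 1.26.
Total cost: 3.77·1.024 + 0.65·1.26 = 4.6795.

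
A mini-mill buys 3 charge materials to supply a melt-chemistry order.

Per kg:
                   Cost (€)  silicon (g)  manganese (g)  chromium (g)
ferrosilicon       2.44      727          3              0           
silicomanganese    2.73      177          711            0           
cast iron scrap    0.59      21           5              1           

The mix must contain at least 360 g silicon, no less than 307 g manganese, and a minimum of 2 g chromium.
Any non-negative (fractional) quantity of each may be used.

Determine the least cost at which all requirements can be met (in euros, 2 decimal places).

Set it up as a linear program. Let x1 = kg of ferrosilicon, x2 = kg of silicomanganese, x3 = kg of cast iron scrap.
min 2.44x1 + 2.73x2 + 0.59x3 subject to:
  727x1 + 177x2 + 21x3 ≥ 360   (silicon)
  3x1 + 711x2 + 5x3 ≥ 307   (manganese)
  1x3 ≥ 2   (chromium)
  x1, x2, x3 ≥ 0.
All 3 inputs are positive at the optimum. There the silicon, manganese, chromium constraints are tight.
So ferrosilicon = 0.3361 kg, silicomanganese = 0.4163 kg, cast iron scrap = 2 kg.
Cost = 2.44·0.3361 + 2.73·0.4163 + 0.59·2 = 3.1366.

€3.14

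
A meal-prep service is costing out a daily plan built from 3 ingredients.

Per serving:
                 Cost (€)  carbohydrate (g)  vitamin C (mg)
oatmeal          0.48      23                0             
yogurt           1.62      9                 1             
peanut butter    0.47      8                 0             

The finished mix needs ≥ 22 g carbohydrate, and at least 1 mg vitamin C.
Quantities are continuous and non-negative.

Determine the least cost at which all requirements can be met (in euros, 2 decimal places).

€1.89

Let x1 = servings of oatmeal, x2 = servings of yogurt, x3 = servings of peanut butter.
min 0.48x1 + 1.62x2 + 0.47x3 with:
  23x1 + 9x2 + 8x3 ≥ 22   (carbohydrate)
  1x2 ≥ 1   (vitamin C)
  x1, x2, x3 ≥ 0.
The cheapest feasible vertex uses only oatmeal, yogurt; peanut butter is not used. The carbohydrate and vitamin C requirements are met with equality.
That vertex is x1 = 0.5652, x2 = 1.
Total cost: 0.48·0.5652 + 1.62·1 = 1.8913.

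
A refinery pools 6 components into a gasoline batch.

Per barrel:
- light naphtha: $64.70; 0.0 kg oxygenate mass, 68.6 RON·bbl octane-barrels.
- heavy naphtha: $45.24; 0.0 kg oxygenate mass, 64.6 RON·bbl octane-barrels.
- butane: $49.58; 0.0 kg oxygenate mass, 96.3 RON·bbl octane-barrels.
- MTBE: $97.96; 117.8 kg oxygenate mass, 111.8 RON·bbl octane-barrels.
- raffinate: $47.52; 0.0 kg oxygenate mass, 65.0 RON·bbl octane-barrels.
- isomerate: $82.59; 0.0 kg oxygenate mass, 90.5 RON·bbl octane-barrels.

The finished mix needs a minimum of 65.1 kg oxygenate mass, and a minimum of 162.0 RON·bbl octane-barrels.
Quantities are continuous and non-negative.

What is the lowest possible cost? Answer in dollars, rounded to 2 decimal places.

Set it up as a linear program. Let x1 = barrels of light naphtha, x2 = barrels of heavy naphtha, x3 = barrels of butane, x4 = barrels of MTBE, x5 = barrels of raffinate, x6 = barrels of isomerate.
Minimise 64.7x1 + 45.24x2 + 49.58x3 + 97.96x4 + 47.52x5 + 82.59x6 s.t.:
  117.8x4 ≥ 65.1   (oxygenate mass)
  68.6x1 + 64.6x2 + 96.3x3 + 111.8x4 + 65x5 + 90.5x6 ≥ 162   (octane-barrels)
  x1, x2, x3, x4, x5, x6 ≥ 0.
The optimal basis is {butane, MTBE}; light naphtha, heavy naphtha, raffinate, isomerate drop out. Binding constraints: oxygenate mass and octane-barrels.
So butane = 1.0407 barrels, MTBE = 0.55263 barrels.
Cost = 49.58·1.0407 + 97.96·0.55263 = 105.7335.

$105.73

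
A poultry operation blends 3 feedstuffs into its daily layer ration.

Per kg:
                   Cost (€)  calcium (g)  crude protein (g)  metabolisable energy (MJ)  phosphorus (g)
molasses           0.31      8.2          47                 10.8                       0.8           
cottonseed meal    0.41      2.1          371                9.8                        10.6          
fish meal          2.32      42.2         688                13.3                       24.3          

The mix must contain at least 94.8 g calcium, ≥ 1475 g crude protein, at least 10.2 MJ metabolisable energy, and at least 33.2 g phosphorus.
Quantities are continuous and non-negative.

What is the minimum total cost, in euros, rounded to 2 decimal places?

€4.44

Let x1 = kg of molasses, x2 = kg of cottonseed meal, x3 = kg of fish meal.
min 0.31x1 + 0.41x2 + 2.32x3 subject to:
  8.2x1 + 2.1x2 + 42.2x3 ≥ 94.8   (calcium)
  47x1 + 371x2 + 688x3 ≥ 1475   (crude protein)
  10.8x1 + 9.8x2 + 13.3x3 ≥ 10.2   (metabolisable energy)
  0.8x1 + 10.6x2 + 24.3x3 ≥ 33.2   (phosphorus)
  x1, x2, x3 ≥ 0.
The cheapest feasible vertex uses only molasses, cottonseed meal; fish meal is not used. The calcium and crude protein requirements are met with equality.
Optimal quantities: molasses = 10.9 kg, cottonseed meal = 2.595 kg.
Objective = 0.31·10.9 + 0.41·2.595 = 4.4430.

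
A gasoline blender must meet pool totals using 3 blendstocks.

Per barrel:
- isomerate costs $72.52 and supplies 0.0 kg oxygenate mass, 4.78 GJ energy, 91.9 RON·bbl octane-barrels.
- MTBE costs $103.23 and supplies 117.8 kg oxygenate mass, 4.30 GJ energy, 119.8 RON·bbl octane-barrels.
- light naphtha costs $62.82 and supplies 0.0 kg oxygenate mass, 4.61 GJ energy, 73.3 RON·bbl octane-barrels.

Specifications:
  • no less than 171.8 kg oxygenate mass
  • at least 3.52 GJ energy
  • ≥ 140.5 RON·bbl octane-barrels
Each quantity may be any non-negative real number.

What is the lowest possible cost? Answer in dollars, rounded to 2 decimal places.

$150.55

Let x1 = barrels of isomerate, x2 = barrels of MTBE, x3 = barrels of light naphtha.
Minimise 72.52x1 + 103.23x2 + 62.82x3 s.t.:
  117.8x2 ≥ 171.8   (oxygenate mass)
  4.78x1 + 4.3x2 + 4.61x3 ≥ 3.52   (energy)
  91.9x1 + 119.8x2 + 73.3x3 ≥ 140.5   (octane-barrels)
  x1, x2, x3 ≥ 0.
At the optimum only MTBE is positive (isomerate, light naphtha = 0). There the oxygenate mass constraint is tight.
Solving gives x2 = 1.4584.
Total cost: 103.23·1.4584 = 150.5506.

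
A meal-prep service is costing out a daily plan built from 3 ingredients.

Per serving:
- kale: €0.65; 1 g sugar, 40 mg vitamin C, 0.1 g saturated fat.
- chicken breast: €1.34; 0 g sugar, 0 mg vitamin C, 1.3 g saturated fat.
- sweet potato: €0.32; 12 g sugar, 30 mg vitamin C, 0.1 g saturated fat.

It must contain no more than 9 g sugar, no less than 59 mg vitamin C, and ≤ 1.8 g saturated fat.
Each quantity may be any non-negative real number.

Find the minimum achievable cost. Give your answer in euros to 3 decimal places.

€0.847

Treat it as an LP. Let x1 = servings of kale, x2 = servings of chicken breast, x3 = servings of sweet potato.
min 0.65x1 + 1.34x2 + 0.32x3 s.t.:
  1x1 + 12x3 ≤ 9   (sugar)
  40x1 + 30x3 ≥ 59   (vitamin C)
  0.1x1 + 1.3x2 + 0.1x3 ≤ 1.8   (saturated fat)
  x1, x2, x3 ≥ 0.
The optimal basis is {kale, sweet potato}; chicken breast drops out. The sugar and vitamin C requirements are met with equality.
So kale = 0.9733 servings, sweet potato = 0.6689 servings.
Total cost: 0.65·0.9733 + 0.32·0.6689 = 0.84669.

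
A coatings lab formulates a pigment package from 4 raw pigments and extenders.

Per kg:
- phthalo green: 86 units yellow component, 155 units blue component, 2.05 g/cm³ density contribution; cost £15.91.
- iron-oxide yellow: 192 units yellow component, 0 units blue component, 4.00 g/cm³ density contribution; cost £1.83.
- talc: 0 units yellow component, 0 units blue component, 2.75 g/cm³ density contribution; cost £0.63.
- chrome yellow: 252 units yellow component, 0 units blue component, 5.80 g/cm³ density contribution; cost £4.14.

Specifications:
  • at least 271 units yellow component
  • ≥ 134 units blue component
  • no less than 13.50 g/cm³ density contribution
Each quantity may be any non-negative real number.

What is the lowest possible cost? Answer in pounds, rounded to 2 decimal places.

£17.38

This is a linear program. Let x1 = kg of phthalo green, x2 = kg of iron-oxide yellow, x3 = kg of talc, x4 = kg of chrome yellow.
Minimize 15.91x1 + 1.83x2 + 0.63x3 + 4.14x4 s.t.:
  86x1 + 192x2 + 252x4 ≥ 271   (yellow component)
  155x1 ≥ 134   (blue component)
  2.05x1 + 4x2 + 2.75x3 + 5.8x4 ≥ 13.5   (density contribution)
  x1, x2, x3, x4 ≥ 0.
The optimal basis is {phthalo green, iron-oxide yellow, talc}; chrome yellow drops out. There the yellow component, blue component, density contribution constraints are tight.
Optimal quantities: phthalo green = 0.8645 kg, iron-oxide yellow = 1.024 kg, talc = 2.775 kg.
Cost = 15.91·0.8645 + 1.83·1.024 + 0.63·2.775 = 17.3764.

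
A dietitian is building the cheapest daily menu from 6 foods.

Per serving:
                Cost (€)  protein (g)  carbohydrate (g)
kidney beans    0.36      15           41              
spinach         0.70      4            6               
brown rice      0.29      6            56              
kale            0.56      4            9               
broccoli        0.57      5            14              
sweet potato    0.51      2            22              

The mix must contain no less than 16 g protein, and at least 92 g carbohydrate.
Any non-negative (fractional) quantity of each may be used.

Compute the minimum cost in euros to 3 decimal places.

Treat it as an LP. Let x1 = servings of kidney beans, x2 = servings of spinach, x3 = servings of brown rice, x4 = servings of kale, x5 = servings of broccoli, x6 = servings of sweet potato.
Minimize 0.36x1 + 0.7x2 + 0.29x3 + 0.56x4 + 0.57x5 + 0.51x6 subject to:
  15x1 + 4x2 + 6x3 + 4x4 + 5x5 + 2x6 ≥ 16   (protein)
  41x1 + 6x2 + 56x3 + 9x4 + 14x5 + 22x6 ≥ 92   (carbohydrate)
  x1, x2, x3, x4, x5, x6 ≥ 0.
The cheapest feasible vertex uses only kidney beans, brown rice; spinach, kale, broccoli, sweet potato are not used. The protein and carbohydrate requirements are met with equality.
So kidney beans = 0.5791 servings, brown rice = 1.219 servings.
Hence cost = 0.36·0.5791 + 0.29·1.219 = €0.56199.

€0.562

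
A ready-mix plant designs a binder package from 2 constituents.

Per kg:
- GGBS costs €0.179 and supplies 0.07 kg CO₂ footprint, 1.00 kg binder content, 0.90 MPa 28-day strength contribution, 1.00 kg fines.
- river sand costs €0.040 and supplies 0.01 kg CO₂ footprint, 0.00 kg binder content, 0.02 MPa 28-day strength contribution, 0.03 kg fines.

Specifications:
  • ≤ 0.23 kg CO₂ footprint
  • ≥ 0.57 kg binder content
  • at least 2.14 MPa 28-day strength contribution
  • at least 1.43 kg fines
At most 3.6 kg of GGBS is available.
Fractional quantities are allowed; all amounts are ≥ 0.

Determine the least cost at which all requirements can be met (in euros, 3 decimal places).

€0.426

Set it up as a linear program. Let x1 = kg of GGBS, x2 = kg of river sand.
Minimise 0.179x1 + 0.04x2 with:
  0.07x1 + 0.01x2 ≤ 0.23   (CO₂ footprint)
  1x1 ≥ 0.57   (binder content)
  0.9x1 + 0.02x2 ≥ 2.14   (28-day strength contribution)
  1x1 + 0.03x2 ≥ 1.43   (fines)
  x1 ≤ 3.6
  x1, x2 ≥ 0.
The optimal basis is {GGBS}; river sand drops out. Binding constraint: 28-day strength contribution.
That vertex is x1 = 2.378.
Total cost: 0.179·2.378 = 0.42566.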